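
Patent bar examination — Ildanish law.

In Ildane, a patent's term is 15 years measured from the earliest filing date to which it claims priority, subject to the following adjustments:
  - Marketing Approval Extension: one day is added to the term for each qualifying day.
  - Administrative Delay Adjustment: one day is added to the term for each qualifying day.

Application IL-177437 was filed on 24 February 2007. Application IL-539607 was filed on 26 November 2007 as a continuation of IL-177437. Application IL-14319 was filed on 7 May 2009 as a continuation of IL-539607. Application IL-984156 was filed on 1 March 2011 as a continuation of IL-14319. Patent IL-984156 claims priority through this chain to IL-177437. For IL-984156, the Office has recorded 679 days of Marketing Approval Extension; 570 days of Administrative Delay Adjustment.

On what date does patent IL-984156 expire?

2025-07-27

Earliest priority filing: 24 February 2007.
Base term: 24 February 2007 + 15 years → 24 February 2022.
Marketing Approval Extension: +679 days → 4 January 2024.
Administrative Delay Adjustment: +570 days → 27 July 2025.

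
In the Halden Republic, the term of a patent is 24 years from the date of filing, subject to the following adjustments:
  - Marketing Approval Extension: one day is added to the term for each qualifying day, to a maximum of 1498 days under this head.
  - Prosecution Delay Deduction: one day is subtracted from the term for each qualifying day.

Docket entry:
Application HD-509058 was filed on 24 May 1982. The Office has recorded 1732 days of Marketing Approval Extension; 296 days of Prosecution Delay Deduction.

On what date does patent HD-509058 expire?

2009-09-07

Base term: filing date + 24 years → 24 May 2006.
Marketing Approval Extension: 1732 days claimed exceeds the 1498-day cap, so +1498 days → 30 June 2010.
Prosecution Delay Deduction: −296 days → 7 September 2009.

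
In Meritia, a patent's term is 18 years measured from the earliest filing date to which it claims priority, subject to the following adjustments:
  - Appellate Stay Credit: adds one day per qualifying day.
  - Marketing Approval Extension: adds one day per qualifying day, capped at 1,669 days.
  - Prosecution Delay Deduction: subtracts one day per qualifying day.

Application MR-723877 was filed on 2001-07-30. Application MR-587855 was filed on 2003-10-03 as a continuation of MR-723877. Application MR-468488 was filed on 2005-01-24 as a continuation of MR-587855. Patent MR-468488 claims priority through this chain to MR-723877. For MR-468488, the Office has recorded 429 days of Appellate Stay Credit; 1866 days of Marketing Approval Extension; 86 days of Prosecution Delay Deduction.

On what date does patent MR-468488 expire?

January 31, 2025

Earliest priority filing: 30 July 2001.
Base term: 30 July 2001 + 18 years → 30 July 2019.
Appellate Stay Credit: +429 days → 1 October 2020.
Marketing Approval Extension: 1866 days claimed exceeds the 1669-day cap, so +1669 days → 27 April 2025.
Prosecution Delay Deduction: −86 days → 31 January 2025.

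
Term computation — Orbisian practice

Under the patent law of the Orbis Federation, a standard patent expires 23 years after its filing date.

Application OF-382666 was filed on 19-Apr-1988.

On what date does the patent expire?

2011-04-19

Filing date + 23 years → 19 April 2011.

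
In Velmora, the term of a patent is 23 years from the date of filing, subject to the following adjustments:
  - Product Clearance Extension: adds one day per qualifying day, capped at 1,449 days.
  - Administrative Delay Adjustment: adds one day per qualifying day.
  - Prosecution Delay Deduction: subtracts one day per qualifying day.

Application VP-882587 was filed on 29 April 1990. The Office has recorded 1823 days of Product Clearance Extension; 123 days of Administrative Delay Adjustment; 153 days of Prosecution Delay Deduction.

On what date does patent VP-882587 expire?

March 18, 2017

Base term: filing date + 23 years → 29 April 2013.
Product Clearance Extension: 1823 days claimed exceeds the 1449-day cap, so +1449 days → 17 April 2017.
Administrative Delay Adjustment: +123 days → 18 August 2017.
Prosecution Delay Deduction: −153 days → 18 March 2017.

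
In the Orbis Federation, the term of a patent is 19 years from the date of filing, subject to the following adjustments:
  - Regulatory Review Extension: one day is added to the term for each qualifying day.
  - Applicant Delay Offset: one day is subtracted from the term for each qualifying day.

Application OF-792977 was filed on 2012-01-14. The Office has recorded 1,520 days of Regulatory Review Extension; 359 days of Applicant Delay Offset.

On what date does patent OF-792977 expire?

Base term: filing date + 19 years → 14 January 2031.
Regulatory Review Extension: +1520 days → 14 March 2035.
Applicant Delay Offset: −359 days → 20 March 2034.

March 20, 2034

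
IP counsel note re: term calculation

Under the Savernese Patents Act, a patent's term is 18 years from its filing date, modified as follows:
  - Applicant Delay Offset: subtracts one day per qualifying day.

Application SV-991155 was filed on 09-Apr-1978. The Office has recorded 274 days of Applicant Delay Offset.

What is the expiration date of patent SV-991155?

Base term: filing date + 18 years → 9 April 1996.
Applicant Delay Offset: −274 days → 10 July 1995.

1995-07-10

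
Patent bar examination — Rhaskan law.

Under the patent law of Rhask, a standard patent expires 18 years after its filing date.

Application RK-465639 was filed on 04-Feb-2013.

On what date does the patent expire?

February 4, 2031

Filing date + 18 years → 4 February 2031.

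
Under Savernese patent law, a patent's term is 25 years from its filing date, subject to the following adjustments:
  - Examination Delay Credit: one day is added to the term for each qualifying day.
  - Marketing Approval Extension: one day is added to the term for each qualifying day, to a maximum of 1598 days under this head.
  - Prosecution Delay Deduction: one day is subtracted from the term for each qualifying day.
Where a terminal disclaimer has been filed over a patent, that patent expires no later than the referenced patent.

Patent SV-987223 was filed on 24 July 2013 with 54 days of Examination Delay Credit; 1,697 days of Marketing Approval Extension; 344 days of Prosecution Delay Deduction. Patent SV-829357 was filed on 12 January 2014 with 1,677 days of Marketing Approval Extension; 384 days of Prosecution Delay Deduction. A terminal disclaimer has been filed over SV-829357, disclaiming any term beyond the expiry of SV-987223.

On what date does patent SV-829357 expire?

February 21, 2042

Natural term of SV-829357:
  Base: filing + 25 years → 12 January 2039.
  Marketing Approval Extension: 1677 days claimed exceeds the 1598-day cap, so +1598 days → 29 May 2043.
  Prosecution Delay Deduction: −384 days → 10 May 2042.
Expiry of referenced patent SV-987223:
  Base: filing + 25 years → 24 July 2038.
  Examination Delay Credit: +54 days → 16 September 2038.
  Marketing Approval Extension: 1697 days claimed exceeds the 1598-day cap, so +1598 days → 31 January 2043.
  Prosecution Delay Deduction: −344 days → 21 February 2042.
Terminal disclaimer: SV-829357 expires on the earlier of 10 May 2042 and 21 February 2042.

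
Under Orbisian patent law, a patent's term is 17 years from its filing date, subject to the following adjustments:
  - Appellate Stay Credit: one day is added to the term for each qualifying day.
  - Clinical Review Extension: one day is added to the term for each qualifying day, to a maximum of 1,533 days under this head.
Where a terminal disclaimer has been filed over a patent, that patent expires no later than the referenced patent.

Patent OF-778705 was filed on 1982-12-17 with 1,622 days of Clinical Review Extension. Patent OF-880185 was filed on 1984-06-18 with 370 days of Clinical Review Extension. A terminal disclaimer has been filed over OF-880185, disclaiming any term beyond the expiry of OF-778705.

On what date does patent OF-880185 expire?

2002-06-23

Natural term of OF-880185:
  Base: filing + 17 years → 18 June 2001.
  Clinical Review Extension: 370 days (within the 1533-day cap) → +370 days → 23 June 2002.
Expiry of referenced patent OF-778705:
  Base: filing + 17 years → 17 December 1999.
  Clinical Review Extension: 1622 days claimed exceeds the 1533-day cap, so +1533 days → 27 February 2004.
Terminal disclaimer: OF-880185 expires on the earlier of 23 June 2002 and 27 February 2004.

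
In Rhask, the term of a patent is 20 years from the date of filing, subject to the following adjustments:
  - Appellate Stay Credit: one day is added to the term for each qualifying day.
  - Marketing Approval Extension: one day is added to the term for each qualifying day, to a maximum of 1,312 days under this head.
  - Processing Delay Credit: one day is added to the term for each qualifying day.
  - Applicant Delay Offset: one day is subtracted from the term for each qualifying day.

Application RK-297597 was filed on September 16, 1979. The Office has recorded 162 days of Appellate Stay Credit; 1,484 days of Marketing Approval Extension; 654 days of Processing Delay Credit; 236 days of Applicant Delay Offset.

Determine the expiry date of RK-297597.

Base term: filing date + 20 years → 16 September 1999.
Appellate Stay Credit: +162 days → 25 February 2000.
Marketing Approval Extension: 1484 days claimed exceeds the 1312-day cap, so +1312 days → 29 September 2003.
Processing Delay Credit: +654 days → 14 July 2005.
Applicant Delay Offset: −236 days → 20 November 2004.

2004-11-20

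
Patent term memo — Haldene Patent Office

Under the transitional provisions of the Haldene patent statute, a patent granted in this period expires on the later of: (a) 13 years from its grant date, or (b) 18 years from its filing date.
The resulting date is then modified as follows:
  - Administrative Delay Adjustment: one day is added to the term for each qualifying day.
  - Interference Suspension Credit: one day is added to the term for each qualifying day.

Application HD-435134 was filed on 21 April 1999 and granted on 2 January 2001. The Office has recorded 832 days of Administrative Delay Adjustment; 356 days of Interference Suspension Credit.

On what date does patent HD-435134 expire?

(a) grant + 13 years → 2 January 2014.
(b) filing + 18 years → 21 April 2017.
Later of the two: 21 April 2017.
Administrative Delay Adjustment: +832 days → 1 August 2019.
Interference Suspension Credit: +356 days → 22 July 2020.

July 22, 2020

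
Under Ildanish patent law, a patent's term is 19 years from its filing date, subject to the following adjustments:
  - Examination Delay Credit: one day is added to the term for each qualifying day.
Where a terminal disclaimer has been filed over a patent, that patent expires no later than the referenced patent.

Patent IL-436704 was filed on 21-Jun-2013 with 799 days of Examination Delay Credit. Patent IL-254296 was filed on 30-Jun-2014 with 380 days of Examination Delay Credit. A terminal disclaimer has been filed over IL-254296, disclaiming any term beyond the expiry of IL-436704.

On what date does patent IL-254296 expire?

2034-07-15

Natural term of IL-254296:
  Base: filing + 19 years → 30 June 2033.
  Examination Delay Credit: +380 days → 15 July 2034.
Expiry of referenced patent IL-436704:
  Base: filing + 19 years → 21 June 2032.
  Examination Delay Credit: +799 days → 29 August 2034.
Terminal disclaimer: IL-254296 expires on the earlier of 15 July 2034 and 29 August 2034.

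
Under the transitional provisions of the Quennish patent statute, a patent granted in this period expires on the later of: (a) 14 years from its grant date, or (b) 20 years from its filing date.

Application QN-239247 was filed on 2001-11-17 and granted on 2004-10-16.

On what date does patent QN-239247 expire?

2021-11-17

(a) grant + 14 years → 16 October 2018.
(b) filing + 20 years → 17 November 2021.
Later of the two: 17 November 2021.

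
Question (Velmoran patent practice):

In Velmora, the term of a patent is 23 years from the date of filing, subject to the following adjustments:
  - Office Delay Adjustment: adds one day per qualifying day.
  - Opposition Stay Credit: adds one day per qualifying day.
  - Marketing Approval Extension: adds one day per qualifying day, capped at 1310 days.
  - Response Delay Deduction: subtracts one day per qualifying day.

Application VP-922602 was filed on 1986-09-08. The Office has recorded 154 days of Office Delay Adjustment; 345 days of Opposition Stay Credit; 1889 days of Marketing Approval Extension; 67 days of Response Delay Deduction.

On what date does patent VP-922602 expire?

Base term: filing date + 23 years → 8 September 2009.
Office Delay Adjustment: +154 days → 9 February 2010.
Opposition Stay Credit: +345 days → 20 January 2011.
Marketing Approval Extension: 1889 days claimed exceeds the 1310-day cap, so +1310 days → 22 August 2014.
Response Delay Deduction: −67 days → 16 June 2014.

2014-06-16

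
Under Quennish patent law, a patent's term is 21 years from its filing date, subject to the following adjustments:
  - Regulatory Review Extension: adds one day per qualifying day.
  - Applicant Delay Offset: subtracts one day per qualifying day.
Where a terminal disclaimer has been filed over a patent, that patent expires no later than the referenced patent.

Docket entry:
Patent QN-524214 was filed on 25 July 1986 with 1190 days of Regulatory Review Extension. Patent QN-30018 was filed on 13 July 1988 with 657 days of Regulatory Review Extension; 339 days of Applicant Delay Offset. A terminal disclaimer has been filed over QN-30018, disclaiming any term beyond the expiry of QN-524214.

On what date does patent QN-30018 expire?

May 27, 2010

Natural term of QN-30018:
  Base: filing + 21 years → 13 July 2009.
  Regulatory Review Extension: +657 days → 1 May 2011.
  Applicant Delay Offset: −339 days → 27 May 2010.
Expiry of referenced patent QN-524214:
  Base: filing + 21 years → 25 July 2007.
  Regulatory Review Extension: +1190 days → 27 October 2010.
Terminal disclaimer: QN-30018 expires on the earlier of 27 May 2010 and 27 October 2010.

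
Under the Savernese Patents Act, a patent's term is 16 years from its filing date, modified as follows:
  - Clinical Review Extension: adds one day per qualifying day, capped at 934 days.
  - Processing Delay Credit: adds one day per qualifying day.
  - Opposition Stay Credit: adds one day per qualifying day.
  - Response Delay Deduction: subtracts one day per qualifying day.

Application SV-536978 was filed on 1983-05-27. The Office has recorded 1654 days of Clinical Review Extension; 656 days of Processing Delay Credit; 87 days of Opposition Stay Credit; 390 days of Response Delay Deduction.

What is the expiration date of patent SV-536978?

December 4, 2002

Base term: filing date + 16 years → 27 May 1999.
Clinical Review Extension: 1654 days claimed exceeds the 934-day cap, so +934 days → 16 December 2001.
Processing Delay Credit: +656 days → 3 October 2003.
Opposition Stay Credit: +87 days → 29 December 2003.
Response Delay Deduction: −390 days → 4 December 2002.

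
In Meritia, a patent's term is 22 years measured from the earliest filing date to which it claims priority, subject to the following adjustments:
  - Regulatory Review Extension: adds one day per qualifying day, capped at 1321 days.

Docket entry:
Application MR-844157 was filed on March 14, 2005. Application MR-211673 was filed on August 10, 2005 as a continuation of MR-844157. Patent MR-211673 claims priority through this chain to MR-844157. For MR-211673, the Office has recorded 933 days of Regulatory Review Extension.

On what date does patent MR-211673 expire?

October 2, 2029

Earliest priority filing: 14 March 2005.
Base term: 14 March 2005 + 22 years → 14 March 2027.
Regulatory Review Extension: 933 days (within the 1321-day cap) → +933 days → 2 October 2029.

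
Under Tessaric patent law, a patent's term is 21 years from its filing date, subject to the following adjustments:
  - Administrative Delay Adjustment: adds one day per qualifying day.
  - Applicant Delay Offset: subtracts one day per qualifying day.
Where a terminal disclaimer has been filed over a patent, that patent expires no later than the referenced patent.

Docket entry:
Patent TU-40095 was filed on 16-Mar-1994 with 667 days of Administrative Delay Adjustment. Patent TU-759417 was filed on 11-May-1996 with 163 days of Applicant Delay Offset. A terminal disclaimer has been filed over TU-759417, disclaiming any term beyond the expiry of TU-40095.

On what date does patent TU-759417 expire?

2016-11-29

Natural term of TU-759417:
  Base: filing + 21 years → 11 May 2017.
  Applicant Delay Offset: −163 days → 29 November 2016.
Expiry of referenced patent TU-40095:
  Base: filing + 21 years → 16 March 2015.
  Administrative Delay Adjustment: +667 days → 11 January 2017.
Terminal disclaimer: TU-759417 expires on the earlier of 29 November 2016 and 11 January 2017.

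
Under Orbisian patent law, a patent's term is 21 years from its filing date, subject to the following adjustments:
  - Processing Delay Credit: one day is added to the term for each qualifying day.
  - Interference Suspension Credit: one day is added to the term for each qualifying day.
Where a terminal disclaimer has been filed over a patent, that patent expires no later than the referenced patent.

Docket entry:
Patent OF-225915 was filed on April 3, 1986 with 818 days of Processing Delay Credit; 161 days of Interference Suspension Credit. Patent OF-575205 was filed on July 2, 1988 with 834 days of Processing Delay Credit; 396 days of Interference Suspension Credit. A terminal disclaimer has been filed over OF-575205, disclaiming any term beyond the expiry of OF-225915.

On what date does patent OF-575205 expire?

December 7, 2009

Natural term of OF-575205:
  Base: filing + 21 years → 2 July 2009.
  Processing Delay Credit: +834 days → 14 October 2011.
  Interference Suspension Credit: +396 days → 13 November 2012.
Expiry of referenced patent OF-225915:
  Base: filing + 21 years → 3 April 2007.
  Processing Delay Credit: +818 days → 29 June 2009.
  Interference Suspension Credit: +161 days → 7 December 2009.
Terminal disclaimer: OF-575205 expires on the earlier of 13 November 2012 and 7 December 2009.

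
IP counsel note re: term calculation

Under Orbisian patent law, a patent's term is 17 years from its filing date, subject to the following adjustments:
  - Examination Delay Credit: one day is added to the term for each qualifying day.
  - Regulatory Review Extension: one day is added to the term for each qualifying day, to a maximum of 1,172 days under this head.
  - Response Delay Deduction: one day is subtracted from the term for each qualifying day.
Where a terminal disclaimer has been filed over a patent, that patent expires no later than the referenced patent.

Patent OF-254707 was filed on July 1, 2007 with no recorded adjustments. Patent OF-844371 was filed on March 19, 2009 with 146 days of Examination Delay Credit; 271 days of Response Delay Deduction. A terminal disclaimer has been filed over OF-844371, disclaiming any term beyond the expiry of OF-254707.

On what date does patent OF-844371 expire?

Natural term of OF-844371:
  Base: filing + 17 years → 19 March 2026.
  Examination Delay Credit: +146 days → 12 August 2026.
  Response Delay Deduction: −271 days → 14 November 2025.
Expiry of referenced patent OF-254707:
  Base: filing + 17 years → 1 July 2024.
Terminal disclaimer: OF-844371 expires on the earlier of 14 November 2025 and 1 July 2024.

July 1, 2024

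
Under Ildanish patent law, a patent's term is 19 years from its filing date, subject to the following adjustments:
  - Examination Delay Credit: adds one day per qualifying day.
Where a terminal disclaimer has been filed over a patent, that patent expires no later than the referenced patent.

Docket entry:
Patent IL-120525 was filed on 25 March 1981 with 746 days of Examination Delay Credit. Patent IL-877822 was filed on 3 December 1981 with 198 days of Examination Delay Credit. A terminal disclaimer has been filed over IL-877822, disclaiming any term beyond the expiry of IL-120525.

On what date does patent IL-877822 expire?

Natural term of IL-877822:
  Base: filing + 19 years → 3 December 2000.
  Examination Delay Credit: +198 days → 19 June 2001.
Expiry of referenced patent IL-120525:
  Base: filing + 19 years → 25 March 2000.
  Examination Delay Credit: +746 days → 10 April 2002.
Terminal disclaimer: IL-877822 expires on the earlier of 19 June 2001 and 10 April 2002.

June 19, 2001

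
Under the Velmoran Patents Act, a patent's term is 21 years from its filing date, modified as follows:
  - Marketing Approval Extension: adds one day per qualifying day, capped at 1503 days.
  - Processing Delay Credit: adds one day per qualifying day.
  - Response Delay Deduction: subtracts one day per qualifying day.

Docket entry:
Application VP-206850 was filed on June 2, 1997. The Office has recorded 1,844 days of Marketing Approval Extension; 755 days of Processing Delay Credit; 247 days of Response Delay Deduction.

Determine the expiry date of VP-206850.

December 4, 2023

Base term: filing date + 21 years → 2 June 2018.
Marketing Approval Extension: 1844 days claimed exceeds the 1503-day cap, so +1503 days → 14 July 2022.
Processing Delay Credit: +755 days → 7 August 2024.
Response Delay Deduction: −247 days → 4 December 2023.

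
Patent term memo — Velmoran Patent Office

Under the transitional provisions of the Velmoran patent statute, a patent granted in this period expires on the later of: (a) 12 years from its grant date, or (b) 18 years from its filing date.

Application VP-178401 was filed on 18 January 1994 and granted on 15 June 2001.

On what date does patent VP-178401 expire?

2013-06-15

(a) grant + 12 years → 15 June 2013.
(b) filing + 18 years → 18 January 2012.
Later of the two: 15 June 2013.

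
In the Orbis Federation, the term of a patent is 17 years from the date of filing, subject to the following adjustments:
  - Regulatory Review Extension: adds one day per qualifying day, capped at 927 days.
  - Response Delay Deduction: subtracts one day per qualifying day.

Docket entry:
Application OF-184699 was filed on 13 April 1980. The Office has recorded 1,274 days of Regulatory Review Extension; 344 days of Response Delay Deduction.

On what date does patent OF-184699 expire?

1998-11-17

Base term: filing date + 17 years → 13 April 1997.
Regulatory Review Extension: 1274 days claimed exceeds the 927-day cap, so +927 days → 27 October 1999.
Response Delay Deduction: −344 days → 17 November 1998.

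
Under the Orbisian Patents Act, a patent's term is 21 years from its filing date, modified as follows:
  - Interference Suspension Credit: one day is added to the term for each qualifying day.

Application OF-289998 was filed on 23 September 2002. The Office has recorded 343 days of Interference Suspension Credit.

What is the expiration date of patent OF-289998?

August 31, 2024

Base term: filing date + 21 years → 23 September 2023.
Interference Suspension Credit: +343 days → 31 August 2024.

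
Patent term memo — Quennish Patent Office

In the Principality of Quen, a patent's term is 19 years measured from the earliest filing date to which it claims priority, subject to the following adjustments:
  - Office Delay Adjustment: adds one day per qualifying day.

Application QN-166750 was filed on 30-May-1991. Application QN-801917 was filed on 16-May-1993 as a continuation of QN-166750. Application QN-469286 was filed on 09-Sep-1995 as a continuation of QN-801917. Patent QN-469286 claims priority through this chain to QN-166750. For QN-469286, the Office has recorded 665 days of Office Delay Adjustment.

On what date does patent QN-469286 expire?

Earliest priority filing: 30 May 1991.
Base term: 30 May 1991 + 19 years → 30 May 2010.
Office Delay Adjustment: +665 days → 25 March 2012.

2012-03-25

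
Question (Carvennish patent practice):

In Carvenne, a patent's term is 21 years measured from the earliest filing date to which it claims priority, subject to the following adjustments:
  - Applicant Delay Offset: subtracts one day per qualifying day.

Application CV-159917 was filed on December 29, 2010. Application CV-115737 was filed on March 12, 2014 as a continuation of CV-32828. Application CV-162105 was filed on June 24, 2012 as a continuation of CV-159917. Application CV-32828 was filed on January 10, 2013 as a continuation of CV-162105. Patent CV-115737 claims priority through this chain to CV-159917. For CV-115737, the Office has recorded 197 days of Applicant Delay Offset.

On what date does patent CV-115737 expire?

Earliest priority filing: 29 December 2010.
Base term: 29 December 2010 + 21 years → 29 December 2031.
Applicant Delay Offset: −197 days → 15 June 2031.

2031-06-15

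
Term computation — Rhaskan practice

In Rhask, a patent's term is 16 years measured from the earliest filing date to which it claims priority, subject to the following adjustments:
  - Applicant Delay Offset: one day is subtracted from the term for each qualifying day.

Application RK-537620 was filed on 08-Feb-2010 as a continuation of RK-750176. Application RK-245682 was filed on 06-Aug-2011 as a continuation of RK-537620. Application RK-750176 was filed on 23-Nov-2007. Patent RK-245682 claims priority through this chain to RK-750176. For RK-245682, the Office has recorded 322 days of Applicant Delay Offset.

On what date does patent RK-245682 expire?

2023-01-05

Earliest priority filing: 23 November 2007.
Base term: 23 November 2007 + 16 years → 23 November 2023.
Applicant Delay Offset: −322 days → 5 January 2023.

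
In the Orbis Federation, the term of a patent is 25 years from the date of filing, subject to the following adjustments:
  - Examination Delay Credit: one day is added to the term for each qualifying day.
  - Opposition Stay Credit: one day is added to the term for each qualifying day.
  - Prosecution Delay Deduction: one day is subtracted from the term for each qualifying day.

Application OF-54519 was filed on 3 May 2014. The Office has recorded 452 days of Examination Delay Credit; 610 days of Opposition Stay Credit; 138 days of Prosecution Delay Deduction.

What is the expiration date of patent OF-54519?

November 12, 2041

Base term: filing date + 25 years → 3 May 2039.
Examination Delay Credit: +452 days → 28 July 2040.
Opposition Stay Credit: +610 days → 30 March 2042.
Prosecution Delay Deduction: −138 days → 12 November 2041.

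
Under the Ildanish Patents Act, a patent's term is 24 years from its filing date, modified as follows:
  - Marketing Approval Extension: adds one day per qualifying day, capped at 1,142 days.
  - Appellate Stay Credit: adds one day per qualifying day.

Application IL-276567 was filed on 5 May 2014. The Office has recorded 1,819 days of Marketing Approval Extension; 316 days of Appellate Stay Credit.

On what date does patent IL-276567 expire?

May 2, 2042

Base term: filing date + 24 years → 5 May 2038.
Marketing Approval Extension: 1819 days claimed exceeds the 1142-day cap, so +1142 days → 20 June 2041.
Appellate Stay Credit: +316 days → 2 May 2042.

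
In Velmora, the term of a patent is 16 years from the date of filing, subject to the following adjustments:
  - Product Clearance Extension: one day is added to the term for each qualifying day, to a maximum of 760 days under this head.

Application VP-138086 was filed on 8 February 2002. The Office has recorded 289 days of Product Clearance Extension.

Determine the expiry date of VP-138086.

Base term: filing date + 16 years → 8 February 2018.
Product Clearance Extension: 289 days (within the 760-day cap) → +289 days → 24 November 2018.

2018-11-24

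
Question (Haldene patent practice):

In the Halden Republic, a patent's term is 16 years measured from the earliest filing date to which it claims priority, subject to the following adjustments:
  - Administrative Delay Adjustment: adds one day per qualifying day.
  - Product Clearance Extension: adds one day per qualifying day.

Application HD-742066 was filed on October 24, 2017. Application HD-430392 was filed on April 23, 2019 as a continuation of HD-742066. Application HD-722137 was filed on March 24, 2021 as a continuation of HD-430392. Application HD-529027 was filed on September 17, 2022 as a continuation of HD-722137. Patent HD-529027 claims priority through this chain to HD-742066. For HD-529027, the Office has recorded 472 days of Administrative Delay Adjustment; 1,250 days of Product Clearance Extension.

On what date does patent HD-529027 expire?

Earliest priority filing: 24 October 2017.
Base term: 24 October 2017 + 16 years → 24 October 2033.
Administrative Delay Adjustment: +472 days → 8 February 2035.
Product Clearance Extension: +1250 days → 12 July 2038.

2038-07-12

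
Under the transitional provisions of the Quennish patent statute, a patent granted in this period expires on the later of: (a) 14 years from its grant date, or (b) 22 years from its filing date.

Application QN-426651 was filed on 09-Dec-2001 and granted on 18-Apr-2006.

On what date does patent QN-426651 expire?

(a) grant + 14 years → 18 April 2020.
(b) filing + 22 years → 9 December 2023.
Later of the two: 9 December 2023.

December 9, 2023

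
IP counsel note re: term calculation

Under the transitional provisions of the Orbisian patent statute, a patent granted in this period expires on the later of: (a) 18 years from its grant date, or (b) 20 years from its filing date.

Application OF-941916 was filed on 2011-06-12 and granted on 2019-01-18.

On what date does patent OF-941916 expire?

(a) grant + 18 years → 18 January 2037.
(b) filing + 20 years → 12 June 2031.
Later of the two: 18 January 2037.

January 18, 2037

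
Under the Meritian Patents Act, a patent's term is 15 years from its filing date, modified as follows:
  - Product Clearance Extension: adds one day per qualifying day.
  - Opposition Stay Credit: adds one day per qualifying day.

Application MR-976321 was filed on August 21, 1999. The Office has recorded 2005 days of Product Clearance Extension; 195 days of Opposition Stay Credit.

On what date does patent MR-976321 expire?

2020-08-29

Base term: filing date + 15 years → 21 August 2014.
Product Clearance Extension: +2005 days → 16 February 2020.
Opposition Stay Credit: +195 days → 29 August 2020.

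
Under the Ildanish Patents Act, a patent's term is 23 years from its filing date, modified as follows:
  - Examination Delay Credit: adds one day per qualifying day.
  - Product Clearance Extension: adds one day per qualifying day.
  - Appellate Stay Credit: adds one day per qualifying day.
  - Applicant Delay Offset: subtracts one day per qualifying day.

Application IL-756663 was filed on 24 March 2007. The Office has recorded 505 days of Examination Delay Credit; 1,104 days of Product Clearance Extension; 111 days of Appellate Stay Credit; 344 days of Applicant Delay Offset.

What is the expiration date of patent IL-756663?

2033-12-29

Base term: filing date + 23 years → 24 March 2030.
Examination Delay Credit: +505 days → 11 August 2031.
Product Clearance Extension: +1104 days → 19 August 2034.
Appellate Stay Credit: +111 days → 8 December 2034.
Applicant Delay Offset: −344 days → 29 December 2033.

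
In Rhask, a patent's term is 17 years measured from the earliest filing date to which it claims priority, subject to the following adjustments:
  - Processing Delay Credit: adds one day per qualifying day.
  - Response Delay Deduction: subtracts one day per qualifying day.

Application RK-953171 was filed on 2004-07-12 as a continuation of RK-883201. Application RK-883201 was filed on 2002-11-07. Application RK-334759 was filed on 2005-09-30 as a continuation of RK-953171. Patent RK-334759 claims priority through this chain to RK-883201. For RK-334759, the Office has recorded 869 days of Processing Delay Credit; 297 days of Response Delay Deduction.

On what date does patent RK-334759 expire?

Earliest priority filing: 7 November 2002.
Base term: 7 November 2002 + 17 years → 7 November 2019.
Processing Delay Credit: +869 days → 25 March 2022.
Response Delay Deduction: −297 days → 1 June 2021.

June 1, 2021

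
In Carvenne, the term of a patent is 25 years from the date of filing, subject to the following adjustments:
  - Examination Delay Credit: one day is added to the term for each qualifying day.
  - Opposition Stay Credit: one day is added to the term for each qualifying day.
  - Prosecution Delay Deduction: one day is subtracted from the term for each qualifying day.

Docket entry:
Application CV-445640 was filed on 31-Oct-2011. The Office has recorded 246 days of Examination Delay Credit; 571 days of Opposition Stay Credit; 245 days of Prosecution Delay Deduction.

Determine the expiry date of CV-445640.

Base term: filing date + 25 years → 31 October 2036.
Examination Delay Credit: +246 days → 4 July 2037.
Opposition Stay Credit: +571 days → 26 January 2039.
Prosecution Delay Deduction: −245 days → 26 May 2038.

May 26, 2038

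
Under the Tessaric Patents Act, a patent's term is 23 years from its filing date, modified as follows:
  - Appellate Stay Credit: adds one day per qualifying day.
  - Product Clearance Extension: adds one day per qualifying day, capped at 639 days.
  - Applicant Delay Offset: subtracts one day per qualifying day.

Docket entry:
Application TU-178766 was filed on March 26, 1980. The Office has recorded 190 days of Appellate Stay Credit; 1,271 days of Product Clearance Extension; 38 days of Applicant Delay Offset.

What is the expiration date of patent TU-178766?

May 25, 2005

Base term: filing date + 23 years → 26 March 2003.
Appellate Stay Credit: +190 days → 2 October 2003.
Product Clearance Extension: 1271 days claimed exceeds the 639-day cap, so +639 days → 2 July 2005.
Applicant Delay Offset: −38 days → 25 May 2005.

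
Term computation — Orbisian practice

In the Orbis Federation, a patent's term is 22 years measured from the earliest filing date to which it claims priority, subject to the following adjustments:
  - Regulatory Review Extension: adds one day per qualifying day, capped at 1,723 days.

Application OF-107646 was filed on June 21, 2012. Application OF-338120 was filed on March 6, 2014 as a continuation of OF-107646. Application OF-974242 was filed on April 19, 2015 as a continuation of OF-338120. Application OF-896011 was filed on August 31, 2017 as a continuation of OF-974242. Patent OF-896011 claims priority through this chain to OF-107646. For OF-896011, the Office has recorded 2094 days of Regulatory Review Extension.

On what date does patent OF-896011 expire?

2039-03-10

Earliest priority filing: 21 June 2012.
Base term: 21 June 2012 + 22 years → 21 June 2034.
Regulatory Review Extension: 2094 days claimed exceeds the 1723-day cap, so +1723 days → 10 March 2039.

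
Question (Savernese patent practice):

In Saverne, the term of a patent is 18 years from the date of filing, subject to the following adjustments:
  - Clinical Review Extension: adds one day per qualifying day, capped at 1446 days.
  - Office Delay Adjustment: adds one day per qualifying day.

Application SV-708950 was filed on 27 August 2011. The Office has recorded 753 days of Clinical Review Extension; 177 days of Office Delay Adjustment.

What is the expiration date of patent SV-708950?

Base term: filing date + 18 years → 27 August 2029.
Clinical Review Extension: 753 days (within the 1446-day cap) → +753 days → 19 September 2031.
Office Delay Adjustment: +177 days → 14 March 2032.

2032-03-14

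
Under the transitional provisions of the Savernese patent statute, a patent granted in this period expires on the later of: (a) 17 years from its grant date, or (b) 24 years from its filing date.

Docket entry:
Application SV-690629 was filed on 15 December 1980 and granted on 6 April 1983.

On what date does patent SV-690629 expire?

(a) grant + 17 years → 6 April 2000.
(b) filing + 24 years → 15 December 2004.
Later of the two: 15 December 2004.

2004-12-15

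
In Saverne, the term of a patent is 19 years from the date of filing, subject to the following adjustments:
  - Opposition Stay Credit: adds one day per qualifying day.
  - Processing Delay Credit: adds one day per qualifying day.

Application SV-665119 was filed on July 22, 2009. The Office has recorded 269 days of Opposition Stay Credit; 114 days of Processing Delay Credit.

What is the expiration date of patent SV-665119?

2029-08-09

Base term: filing date + 19 years → 22 July 2028.
Opposition Stay Credit: +269 days → 17 April 2029.
Processing Delay Credit: +114 days → 9 August 2029.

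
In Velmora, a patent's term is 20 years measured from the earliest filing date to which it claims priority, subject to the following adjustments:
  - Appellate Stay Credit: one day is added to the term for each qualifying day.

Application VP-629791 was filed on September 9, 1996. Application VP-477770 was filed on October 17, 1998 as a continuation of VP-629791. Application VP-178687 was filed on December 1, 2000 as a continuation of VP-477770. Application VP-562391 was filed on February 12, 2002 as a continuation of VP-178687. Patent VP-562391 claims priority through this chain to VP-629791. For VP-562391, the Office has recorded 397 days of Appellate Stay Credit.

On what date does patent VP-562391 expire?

2017-10-11

Earliest priority filing: 9 September 1996.
Base term: 9 September 1996 + 20 years → 9 September 2016.
Appellate Stay Credit: +397 days → 11 October 2017.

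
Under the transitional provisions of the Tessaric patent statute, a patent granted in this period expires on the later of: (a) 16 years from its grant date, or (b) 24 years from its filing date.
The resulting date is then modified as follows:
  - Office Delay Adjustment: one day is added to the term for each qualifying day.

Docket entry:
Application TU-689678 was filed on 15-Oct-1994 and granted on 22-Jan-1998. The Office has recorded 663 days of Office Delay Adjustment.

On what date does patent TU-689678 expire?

August 8, 2020

(a) grant + 16 years → 22 January 2014.
(b) filing + 24 years → 15 October 2018.
Later of the two: 15 October 2018.
Office Delay Adjustment: +663 days → 8 August 2020.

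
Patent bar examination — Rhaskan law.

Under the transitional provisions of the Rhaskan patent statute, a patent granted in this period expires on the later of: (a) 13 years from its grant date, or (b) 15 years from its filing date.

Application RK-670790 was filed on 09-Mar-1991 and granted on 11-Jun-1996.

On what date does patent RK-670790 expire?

(a) grant + 13 years → 11 June 2009.
(b) filing + 15 years → 9 March 2006.
Later of the two: 11 June 2009.

June 11, 2009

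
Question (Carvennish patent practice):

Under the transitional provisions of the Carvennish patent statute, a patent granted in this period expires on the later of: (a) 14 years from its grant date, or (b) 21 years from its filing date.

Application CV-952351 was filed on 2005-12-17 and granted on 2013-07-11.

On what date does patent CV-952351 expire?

(a) grant + 14 years → 11 July 2027.
(b) filing + 21 years → 17 December 2026.
Later of the two: 11 July 2027.

2027-07-11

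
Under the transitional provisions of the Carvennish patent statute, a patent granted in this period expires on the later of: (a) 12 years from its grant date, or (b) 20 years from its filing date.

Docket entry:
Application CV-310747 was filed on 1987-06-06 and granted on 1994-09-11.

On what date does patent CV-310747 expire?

2007-06-06

(a) grant + 12 years → 11 September 2006.
(b) filing + 20 years → 6 June 2007.
Later of the two: 6 June 2007.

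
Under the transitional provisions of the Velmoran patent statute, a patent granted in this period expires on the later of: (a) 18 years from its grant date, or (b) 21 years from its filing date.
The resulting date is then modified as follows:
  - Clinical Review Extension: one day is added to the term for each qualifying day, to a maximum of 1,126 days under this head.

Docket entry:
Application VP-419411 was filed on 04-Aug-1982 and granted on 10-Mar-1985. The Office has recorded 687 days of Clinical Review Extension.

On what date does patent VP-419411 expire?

June 21, 2005

(a) grant + 18 years → 10 March 2003.
(b) filing + 21 years → 4 August 2003.
Later of the two: 4 August 2003.
Clinical Review Extension: 687 days (within the 1126-day cap) → +687 days → 21 June 2005.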